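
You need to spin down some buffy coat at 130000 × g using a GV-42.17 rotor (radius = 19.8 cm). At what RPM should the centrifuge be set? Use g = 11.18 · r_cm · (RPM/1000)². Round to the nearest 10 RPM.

N ≈ 24230 RPM

130,000 = 11.18 × 19.8 × (N/1000)²
(N/1000)² = 130,000 / 221.364 = 587.268
N = 1000 × √587.268 ≈ 24,233.6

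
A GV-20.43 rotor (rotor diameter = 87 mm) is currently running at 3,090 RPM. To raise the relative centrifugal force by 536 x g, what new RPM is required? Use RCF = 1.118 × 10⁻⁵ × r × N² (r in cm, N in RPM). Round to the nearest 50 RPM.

r = 87 mm / 2 = 43.5 mm = 4.35 cm
Current RCF = 1.118 × 10⁻⁵ × 4.35 × (3090)² = 1.118 × 10⁻⁵ × 4.35 × 9,548,100 ≈ 464.4 × g
Target RCF = 464.4 + 536 = 1,000.4 × g
N² = 1,000.4 / (4.8633 × 10⁻⁵) = 20,570,395
N ≈ √20,570,395 ≈ 4,535.5

≈ 4550 RPM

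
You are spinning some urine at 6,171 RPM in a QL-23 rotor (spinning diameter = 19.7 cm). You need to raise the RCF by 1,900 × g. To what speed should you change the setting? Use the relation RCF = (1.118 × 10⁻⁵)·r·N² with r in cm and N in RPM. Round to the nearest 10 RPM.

≈ 7440 RPM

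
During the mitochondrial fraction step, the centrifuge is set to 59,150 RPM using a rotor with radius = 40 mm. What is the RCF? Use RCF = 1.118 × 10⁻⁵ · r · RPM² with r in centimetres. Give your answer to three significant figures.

RCF ≈ 156000 ×g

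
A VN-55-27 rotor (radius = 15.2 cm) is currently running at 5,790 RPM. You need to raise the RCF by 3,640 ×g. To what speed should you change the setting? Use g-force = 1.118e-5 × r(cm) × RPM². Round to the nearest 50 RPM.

Current RCF = 1.118 × 10⁻⁵ × 15.2 × (5790)² = 1.118 × 10⁻⁵ × 15.2 × 33,524,100 ≈ 5,697 × g
Target RCF = 5,697 + 3,640 = 9,337 × g
N² = 9,337 / (16.9936 × 10⁻⁵) = 54,944,214
N ≈ √54,944,214 ≈ 7,412.4

7400 RPM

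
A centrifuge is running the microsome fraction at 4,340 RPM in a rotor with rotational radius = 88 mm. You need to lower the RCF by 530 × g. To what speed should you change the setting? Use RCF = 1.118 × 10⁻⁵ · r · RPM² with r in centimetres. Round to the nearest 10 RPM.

3670 RPM

r = 88 mm = 8.8 cm
Current RCF = 1.118 × 10⁻⁵ × 8.8 × (4340)² = 1.118 × 10⁻⁵ × 8.8 × 18,835,600 ≈ 1,853.1 × g
Target RCF = 1,853.1 − 530 = 1,323.1 × g
N² = 1,323.1 / (9.8384 × 10⁻⁵) = 13,448,325
N ≈ √13,448,325 ≈ 3,667.2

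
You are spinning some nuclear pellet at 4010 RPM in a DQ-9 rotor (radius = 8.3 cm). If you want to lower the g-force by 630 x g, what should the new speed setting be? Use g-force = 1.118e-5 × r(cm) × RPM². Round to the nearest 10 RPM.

Current RCF = 1.118 × 10⁻⁵ × 8.3 × (4010)² = 1.118 × 10⁻⁵ × 8.3 × 16,080,100 ≈ 1,492.1 × g
Target RCF = 1,492.1 − 630 = 862.1 × g
N² = 862.1 / (9.2794 × 10⁻⁵) = 9,290,471
N ≈ √9,290,471 ≈ 3,048.0

≈ 3050 RPM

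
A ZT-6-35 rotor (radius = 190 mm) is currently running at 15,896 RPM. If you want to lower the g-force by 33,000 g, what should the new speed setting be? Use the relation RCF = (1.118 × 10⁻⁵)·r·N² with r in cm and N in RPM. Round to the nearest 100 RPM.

9900 RPM

r = 190 mm = 19.0 cm
Current RCF = 1.118 × 10⁻⁵ × 19 × (15896)² = 1.118 × 10⁻⁵ × 19 × 252,682,816 ≈ 53,674.9 × g
Target RCF = 53,674.9 − 33,000 = 20,674.9 × g
N² = 20,674.9 / (21.242 × 10⁻⁵) = 97,330,289
N ≈ √97,330,289 ≈ 9,865.6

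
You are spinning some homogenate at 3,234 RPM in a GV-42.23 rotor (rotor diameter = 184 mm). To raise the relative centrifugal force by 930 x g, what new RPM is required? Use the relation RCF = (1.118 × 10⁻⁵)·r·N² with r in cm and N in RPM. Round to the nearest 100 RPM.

N₂ ≈ 4400 RPM

r = 184 mm / 2 = 92 mm = 9.2 cm
Current RCF = 1.118 × 10⁻⁵ × 9.2 × (3234)² = 1.118 × 10⁻⁵ × 9.2 × 10,458,756 ≈ 1,075.7 × g
Target RCF = 1,075.7 + 930 = 2,005.7 × g
N² = 2,005.7 / (10.2856 × 10⁻⁵) = 19,500,078
N ≈ √19,500,078 ≈ 4,415.9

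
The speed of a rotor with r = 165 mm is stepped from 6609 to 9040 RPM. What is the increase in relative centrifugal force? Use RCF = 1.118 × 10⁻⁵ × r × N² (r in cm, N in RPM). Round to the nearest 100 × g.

≈ 7000 x g

r = 165 mm = 16.5 cm
RCF₁ = 1.118 × 10⁻⁵ × 16.5 × (6609)² = 1.118 × 10⁻⁵ × 16.5 × 43,678,881 ≈ 8,057.4 × g
RCF₂ = 1.118 × 10⁻⁵ × 16.5 × (9040)² = 1.118 × 10⁻⁵ × 16.5 × 81,721,600 ≈ 15,075.2 × g
Increase = 15,075.2 − 8,057.4 = 7,017.8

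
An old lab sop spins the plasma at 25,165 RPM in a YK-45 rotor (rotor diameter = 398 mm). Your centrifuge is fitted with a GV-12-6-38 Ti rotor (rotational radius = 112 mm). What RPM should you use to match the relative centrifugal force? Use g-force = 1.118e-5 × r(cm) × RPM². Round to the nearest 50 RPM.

≈ 33550 RPM

Original rotor: r = 398 mm / 2 = 199 mm = 19.9 cm
RCF = 1.118 × 10⁻⁵ × r × N²
RCF_original = 1.118 × 10⁻⁵ × 19.9 × (25165)² = 1.118 × 10⁻⁵ × 19.9 × 633,277,225 ≈ 140,892.8 × g
Your rotor: r = 112 mm = 11.2 cm
140,892.8 = 1.118 × 10⁻⁵ × 11.2 × N²
N² = 140,892.8 / (12.5216 × 10⁻⁵) = 1,125,198,058
N ≈ √1,125,198,058 ≈ 33,544.0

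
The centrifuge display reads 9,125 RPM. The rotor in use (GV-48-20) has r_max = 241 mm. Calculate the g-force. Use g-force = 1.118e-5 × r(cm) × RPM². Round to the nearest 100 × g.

RCF ≈ 22400 ×g

r = 241 mm = 24.1 cm
RCF = 1.118 × 10⁻⁵ × r × N²
RCF = 1.118 × 10⁻⁵ × 24.1 × (9125)² = 1.118 × 10⁻⁵ × 24.1 × 83,265,625 ≈ 22,434.9 × g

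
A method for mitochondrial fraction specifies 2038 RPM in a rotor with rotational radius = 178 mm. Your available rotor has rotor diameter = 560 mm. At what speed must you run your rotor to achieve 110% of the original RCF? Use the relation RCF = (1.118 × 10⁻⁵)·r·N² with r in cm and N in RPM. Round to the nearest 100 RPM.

Original rotor: r = 178 mm = 17.8 cm
RCF_original = 1.118 × 10⁻⁵ × 17.8 × (2038)² = 1.118 × 10⁻⁵ × 17.8 × 4,153,444 ≈ 826.6 × g
Target RCF = 1.1 × 826.6 ≈ 909.3 × g
Your rotor: r = 560 mm / 2 = 280 mm = 28 cm
909.3 = 1.118 × 10⁻⁵ × 28 × N²
N² = 909.3 / (31.304 × 10⁻⁵) = 2,904,741
N ≈ √2,904,741 ≈ 1,704.3

≈ 1700 RPM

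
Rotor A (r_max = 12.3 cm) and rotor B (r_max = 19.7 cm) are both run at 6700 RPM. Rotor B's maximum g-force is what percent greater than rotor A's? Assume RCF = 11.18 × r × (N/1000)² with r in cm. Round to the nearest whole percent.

60%

At equal RPM, RCF scales linearly with r: ratio = 19.7 / 12.3 = 1.6016.
So rotor B delivers 60.2% more g-force.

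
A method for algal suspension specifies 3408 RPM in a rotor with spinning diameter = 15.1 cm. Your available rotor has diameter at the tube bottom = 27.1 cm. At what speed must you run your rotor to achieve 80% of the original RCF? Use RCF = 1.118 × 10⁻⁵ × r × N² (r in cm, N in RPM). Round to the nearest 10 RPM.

2280 RPM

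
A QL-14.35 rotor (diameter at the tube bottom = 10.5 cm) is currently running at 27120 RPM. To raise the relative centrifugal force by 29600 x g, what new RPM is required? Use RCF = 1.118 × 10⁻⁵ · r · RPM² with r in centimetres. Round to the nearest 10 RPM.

N₂ ≈ 35210 RPM

r = 10.5 / 2 = 5.25 cm
Current RCF = 1.118 × 10⁻⁵ × 5.25 × (27120)² = 1.118 × 10⁻⁵ × 5.25 × 735,494,400 ≈ 43,169.8 × g
Target RCF = 43,169.8 + 29,600 = 72,769.8 × g
N² = 72,769.8 / (5.8695 × 10⁻⁵) = 1,239,795,553
N ≈ √1,239,795,553 ≈ 35,210.7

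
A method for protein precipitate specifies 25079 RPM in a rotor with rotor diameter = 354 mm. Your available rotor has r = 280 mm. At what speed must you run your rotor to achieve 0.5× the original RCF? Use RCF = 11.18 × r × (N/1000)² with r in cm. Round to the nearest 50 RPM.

Original rotor: r = 354 mm / 2 = 177 mm = 17.7 cm
RCF_original = 11.18 × 17.7 × (25.079)² = 11.18 × 17.7 × 628.956241 ≈ 124,461.6 × g
Target RCF = 0.5 × 124,461.6 ≈ 62,230.8 × g
Your rotor: r = 280 mm = 28.0 cm
62,230.8 = 11.18 × 28 × (N/1000)²
(N/1000)² = 62,230.8 / 313.04 = 198.795
N = 1000 × √198.795 ≈ 14,099.5

14100 RPM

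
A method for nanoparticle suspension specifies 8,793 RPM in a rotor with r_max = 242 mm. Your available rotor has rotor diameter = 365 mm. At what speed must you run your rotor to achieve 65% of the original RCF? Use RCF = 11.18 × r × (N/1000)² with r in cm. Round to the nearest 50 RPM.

Original rotor: r = 242 mm = 24.2 cm
RCF_original = 11.18 × 24.2 × (8.793)² = 11.18 × 24.2 × 77.316849 ≈ 20,918.5 × g
Target RCF = 0.65 × 20,918.5 ≈ 13,597 × g
Your rotor: r = 365 mm / 2 = 182.5 mm = 18.25 cm
13,597 = 11.18 × 18.25 × (N/1000)²
(N/1000)² = 13,597 / 204.035 = 66.64053
N = 1000 × √66.64053 ≈ 8,163.4

≈ 8150 RPM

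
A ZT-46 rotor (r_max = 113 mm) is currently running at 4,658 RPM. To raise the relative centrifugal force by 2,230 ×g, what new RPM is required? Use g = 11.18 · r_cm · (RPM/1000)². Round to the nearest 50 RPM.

r = 113 mm = 11.3 cm
Current RCF = 11.18 × 11.3 × (4.658)² = 11.18 × 11.3 × 21.696964 ≈ 2,741.1 × g
Target RCF = 2,741.1 + 2,230 = 4,971.1 × g
(N/1000)² = 4,971.1 / 126.334 = 39.34887
N = 1000 × √39.34887 ≈ 6,272.9

6250 RPM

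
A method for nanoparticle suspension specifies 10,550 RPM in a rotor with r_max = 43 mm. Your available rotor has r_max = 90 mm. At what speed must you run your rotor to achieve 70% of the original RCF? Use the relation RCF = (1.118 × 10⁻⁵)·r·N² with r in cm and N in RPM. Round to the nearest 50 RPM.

Original rotor: r = 43 mm = 4.3 cm
RCF = 1.118 × 10⁻⁵ × r × N²
RCF_original = 1.118 × 10⁻⁵ × 4.3 × (10550)² = 1.118 × 10⁻⁵ × 4.3 × 111,302,500 ≈ 5,350.8 × g
Target RCF = 0.7 × 5,350.8 ≈ 3,745.6 × g
Your rotor: r = 90 mm = 9.0 cm
3,745.6 = 1.118 × 10⁻⁵ × 9 × N²
N² = 3,745.6 / (10.062 × 10⁻⁵) = 37,225,204
N ≈ √37,225,204 ≈ 6,101.2

≈ 6100 RPM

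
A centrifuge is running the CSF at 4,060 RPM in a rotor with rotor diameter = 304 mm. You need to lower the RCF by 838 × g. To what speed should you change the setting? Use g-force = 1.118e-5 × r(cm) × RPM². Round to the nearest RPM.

r = 304 mm / 2 = 152 mm = 15.2 cm
Current RCF = 1.118 × 10⁻⁵ × 15.2 × (4060)² = 1.118 × 10⁻⁵ × 15.2 × 16,483,600 ≈ 2,801.2 × g
Target RCF = 2,801.2 − 838 = 1,963.2 × g
N² = 1,963.2 / (16.9936 × 10⁻⁵) = 11,552,585
N ≈ √11,552,585 ≈ 3,398.9

≈ 3399 RPM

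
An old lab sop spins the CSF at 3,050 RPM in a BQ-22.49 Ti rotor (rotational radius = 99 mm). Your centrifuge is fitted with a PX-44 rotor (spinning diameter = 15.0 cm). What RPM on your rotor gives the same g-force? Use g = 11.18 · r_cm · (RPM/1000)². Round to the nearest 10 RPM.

≈ 3500 RPM

Original rotor: r = 99 mm = 9.9 cm
RCF_original = 11.18 × 9.9 × (3.05)² = 11.18 × 9.9 × 9.3025 ≈ 1,029.6 × g
Your rotor: r = 15.0 / 2 = 7.5 cm
1,029.6 = 11.18 × 7.5 × (N/1000)²
(N/1000)² = 1,029.6 / 83.85 = 12.27907
N = 1000 × √12.27907 ≈ 3,504.2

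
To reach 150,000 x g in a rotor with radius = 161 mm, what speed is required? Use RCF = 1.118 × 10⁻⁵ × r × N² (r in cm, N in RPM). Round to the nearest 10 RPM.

≈ 28870 RPM

r = 161 mm = 16.1 cm
150,000 = 1.118 × 10⁻⁵ × 16.1 × N²
N² = 150,000 / (17.9998 × 10⁻⁵) = 833,342,593
N ≈ √833,342,593 ≈ 28,867.7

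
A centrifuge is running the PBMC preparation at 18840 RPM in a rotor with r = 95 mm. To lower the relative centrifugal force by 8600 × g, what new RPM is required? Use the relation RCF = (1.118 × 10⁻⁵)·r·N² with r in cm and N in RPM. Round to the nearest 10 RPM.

r = 95 mm = 9.5 cm
Current RCF = 1.118 × 10⁻⁵ × 9.5 × (18840)² = 1.118 × 10⁻⁵ × 9.5 × 354,945,600 ≈ 37,698.8 × g
Target RCF = 37,698.8 − 8,600 = 29,098.8 × g
N² = 29,098.8 / (10.621 × 10⁻⁵) = 273,974,202
N ≈ √273,974,202 ≈ 16,552.2

N₂ ≈ 16550 RPM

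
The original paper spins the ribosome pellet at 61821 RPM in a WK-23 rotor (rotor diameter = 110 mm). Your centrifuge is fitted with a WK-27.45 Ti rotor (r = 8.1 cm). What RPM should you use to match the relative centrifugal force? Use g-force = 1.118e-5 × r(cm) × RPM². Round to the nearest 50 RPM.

Original rotor: r = 110 mm / 2 = 55 mm = 5.5 cm
RCF = 1.118 × 10⁻⁵ × r × N²
RCF_original = 1.118 × 10⁻⁵ × 5.5 × (61821)² = 1.118 × 10⁻⁵ × 5.5 × 3,821,836,041 ≈ 235,004.7 × g
235,004.7 = 1.118 × 10⁻⁵ × 8.1 × N²
N² = 235,004.7 / (9.0558 × 10⁻⁵) = 2,595,073,875
N ≈ √2,595,073,875 ≈ 50,941.9

50950 RPM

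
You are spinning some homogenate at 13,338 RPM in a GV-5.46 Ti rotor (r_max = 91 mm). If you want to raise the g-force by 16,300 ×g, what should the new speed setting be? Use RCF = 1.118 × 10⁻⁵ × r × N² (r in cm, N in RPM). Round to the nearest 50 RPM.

18400 RPM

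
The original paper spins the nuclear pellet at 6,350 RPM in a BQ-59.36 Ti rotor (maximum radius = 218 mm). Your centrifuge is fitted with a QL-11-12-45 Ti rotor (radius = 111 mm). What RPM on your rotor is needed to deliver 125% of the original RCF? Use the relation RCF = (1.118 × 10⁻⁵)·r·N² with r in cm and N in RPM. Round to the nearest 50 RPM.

9950 RPM

Original rotor: r = 218 mm = 21.8 cm
RCF_original = 1.118 × 10⁻⁵ × 21.8 × (6350)² = 1.118 × 10⁻⁵ × 21.8 × 40,322,500 ≈ 9,827.6 × g
Target RCF = 1.25 × 9,827.6 ≈ 12,284.5 × g
Your rotor: r = 111 mm = 11.1 cm
12,284.5 = 1.118 × 10⁻⁵ × 11.1 × N²
N² = 12,284.5 / (12.4098 × 10⁻⁵) = 98,990,314
N ≈ √98,990,314 ≈ 9,949.4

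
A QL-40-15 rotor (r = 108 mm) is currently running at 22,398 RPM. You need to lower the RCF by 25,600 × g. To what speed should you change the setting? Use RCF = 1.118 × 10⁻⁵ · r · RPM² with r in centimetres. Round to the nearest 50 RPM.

r = 108 mm = 10.8 cm
Current RCF = 1.118 × 10⁻⁵ × 10.8 × (22398)² = 1.118 × 10⁻⁵ × 10.8 × 501,670,404 ≈ 60,573.7 × g
Target RCF = 60,573.7 − 25,600 = 34,973.7 × g
N² = 34,973.7 / (12.0744 × 10⁻⁵) = 289,651,660
N ≈ √289,651,660 ≈ 17,019.2

N₂ ≈ 17000 RPM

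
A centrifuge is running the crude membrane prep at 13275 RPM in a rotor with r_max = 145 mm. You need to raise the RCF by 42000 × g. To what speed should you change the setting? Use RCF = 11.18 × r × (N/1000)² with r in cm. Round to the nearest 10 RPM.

20860 RPM

r = 145 mm = 14.5 cm
Current RCF = 11.18 × 14.5 × (13.275)² = 11.18 × 14.5 × 176.225625 ≈ 28,567.9 × g
Target RCF = 28,567.9 + 42,000 = 70,567.9 × g
(N/1000)² = 70,567.9 / 162.11 = 435.3087
N = 1000 × √435.3087 ≈ 20,864.1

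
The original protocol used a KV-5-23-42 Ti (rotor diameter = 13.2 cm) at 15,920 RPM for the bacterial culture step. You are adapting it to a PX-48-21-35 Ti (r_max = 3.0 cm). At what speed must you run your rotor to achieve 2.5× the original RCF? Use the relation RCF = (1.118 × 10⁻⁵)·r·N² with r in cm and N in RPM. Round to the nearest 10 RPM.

Original rotor: r = 13.2 / 2 = 6.6 cm
RCF_original = 1.118 × 10⁻⁵ × 6.6 × (15920)² = 1.118 × 10⁻⁵ × 6.6 × 253,446,400 ≈ 18,701.3 × g
Target RCF = 2.5 × 18,701.3 ≈ 46,753.2 × g
46,753.2 = 1.118 × 10⁻⁵ × 3 × N²
N² = 46,753.2 / (3.354 × 10⁻⁵) = 1,393,953,488
N ≈ √1,393,953,488 ≈ 37,335.7

37340 RPM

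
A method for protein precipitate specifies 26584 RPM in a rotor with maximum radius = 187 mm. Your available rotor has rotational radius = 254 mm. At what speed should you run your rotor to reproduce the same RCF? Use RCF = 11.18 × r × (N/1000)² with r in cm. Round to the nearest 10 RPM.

≈ 22810 RPM

Original rotor: r = 187 mm = 18.7 cm
RCF = 11.18 × r × (N/1000)²
RCF_original = 11.18 × 18.7 × (26.584)² = 11.18 × 18.7 × 706.709056 ≈ 147,748.8 × g
Your rotor: r = 254 mm = 25.4 cm
147,748.8 = 11.18 × 25.4 × (N/1000)²
(N/1000)² = 147,748.8 / 283.972 = 520.2936
N = 1000 × √520.2936 ≈ 22,809.9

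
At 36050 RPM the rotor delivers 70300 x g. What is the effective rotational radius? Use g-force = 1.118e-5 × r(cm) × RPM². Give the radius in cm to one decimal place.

4.8 cm

RCF = 1.118 × 10⁻⁵ × r × N²
70300 = 1.118 × 10⁻⁵ × r × (36050)²
r = 70300 / (1.118 × 10⁻⁵ × 1,299,602,500) = 70300 / 14529.56 ≈ 4.838 cm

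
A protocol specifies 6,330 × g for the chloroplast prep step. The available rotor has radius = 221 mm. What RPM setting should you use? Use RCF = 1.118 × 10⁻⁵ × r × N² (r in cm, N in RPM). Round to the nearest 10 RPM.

≈ 5060 RPM

r = 221 mm = 22.1 cm
6,330 = 1.118 × 10⁻⁵ × 22.1 × N²
N² = 6,330 / (24.7078 × 10⁻⁵) = 25,619,440
N ≈ √25,619,440 ≈ 5,061.6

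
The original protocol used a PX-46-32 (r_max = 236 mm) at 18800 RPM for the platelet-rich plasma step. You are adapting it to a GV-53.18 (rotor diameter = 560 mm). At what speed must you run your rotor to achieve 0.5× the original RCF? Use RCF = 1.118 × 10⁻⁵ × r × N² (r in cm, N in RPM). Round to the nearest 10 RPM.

≈ 12200 RPM

Original rotor: r = 236 mm = 23.6 cm
RCF = 1.118 × 10⁻⁵ × r × N²
RCF_original = 1.118 × 10⁻⁵ × 23.6 × (18800)² = 1.118 × 10⁻⁵ × 23.6 × 353,440,000 ≈ 93,254.4 × g
Target RCF = 0.5 × 93,254.4 ≈ 46,627.2 × g
Your rotor: r = 560 mm / 2 = 280 mm = 28 cm
46,627.2 = 1.118 × 10⁻⁵ × 28 × N²
N² = 46,627.2 / (31.304 × 10⁻⁵) = 148,949,655
N ≈ √148,949,655 ≈ 12,204.5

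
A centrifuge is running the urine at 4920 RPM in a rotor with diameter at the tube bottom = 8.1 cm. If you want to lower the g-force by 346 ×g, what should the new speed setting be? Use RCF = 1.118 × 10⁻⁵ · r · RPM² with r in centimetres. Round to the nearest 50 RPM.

r = 8.1 / 2 = 4.05 cm
Current RCF = 1.118 × 10⁻⁵ × 4.05 × (4920)² = 1.118 × 10⁻⁵ × 4.05 × 24,206,400 ≈ 1,096 × g
Target RCF = 1,096 − 346 = 750 × g
N² = 750 / (4.5279 × 10⁻⁵) = 16,563,970
N ≈ √16,563,970 ≈ 4,069.9

4050 RPM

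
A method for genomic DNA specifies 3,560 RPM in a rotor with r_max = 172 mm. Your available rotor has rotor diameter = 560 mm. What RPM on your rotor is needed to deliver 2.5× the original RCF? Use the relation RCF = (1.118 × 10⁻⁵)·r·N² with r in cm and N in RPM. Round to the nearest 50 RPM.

≈ 4400 RPM

Original rotor: r = 172 mm = 17.2 cm
RCF_original = 1.118 × 10⁻⁵ × 17.2 × (3560)² = 1.118 × 10⁻⁵ × 17.2 × 12,673,600 ≈ 2,437.1 × g
Target RCF = 2.5 × 2,437.1 ≈ 6,092.8 × g
Your rotor: r = 560 mm / 2 = 280 mm = 28 cm
6,092.8 = 1.118 × 10⁻⁵ × 28 × N²
N² = 6,092.8 / (31.304 × 10⁻⁵) = 19,463,327
N ≈ √19,463,327 ≈ 4,411.7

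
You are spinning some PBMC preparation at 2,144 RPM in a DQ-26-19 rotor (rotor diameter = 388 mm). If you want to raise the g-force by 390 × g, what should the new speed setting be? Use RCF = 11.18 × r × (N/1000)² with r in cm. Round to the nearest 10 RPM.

r = 388 mm / 2 = 194 mm = 19.4 cm
Current RCF = 11.18 × 19.4 × (2.144)² = 11.18 × 19.4 × 4.596736 ≈ 997 × g
Target RCF = 997 + 390 = 1,387 × g
(N/1000)² = 1,387 / 216.892 = 6.394888
N = 1000 × √6.394888 ≈ 2,528.8

≈ 2530 RPM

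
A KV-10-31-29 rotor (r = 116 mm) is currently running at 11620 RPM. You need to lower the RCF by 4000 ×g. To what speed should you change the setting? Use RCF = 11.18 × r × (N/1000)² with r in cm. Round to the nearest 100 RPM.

N₂ ≈ 10200 RPM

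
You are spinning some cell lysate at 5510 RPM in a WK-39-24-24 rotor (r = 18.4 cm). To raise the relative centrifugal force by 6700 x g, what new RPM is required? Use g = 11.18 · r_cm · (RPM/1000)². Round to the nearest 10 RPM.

Current RCF = 11.18 × 18.4 × (5.51)² = 11.18 × 18.4 × 30.3601 ≈ 6,245.4 × g
Target RCF = 6,245.4 + 6,700 = 12,945.4 × g
(N/1000)² = 12,945.4 / 205.712 = 62.92973
N = 1000 × √62.92973 ≈ 7,932.8

N₂ ≈ 7930 RPM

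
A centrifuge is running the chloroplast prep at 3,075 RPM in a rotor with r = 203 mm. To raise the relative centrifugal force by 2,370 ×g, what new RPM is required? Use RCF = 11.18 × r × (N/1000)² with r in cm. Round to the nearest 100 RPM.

4500 RPM

r = 203 mm = 20.3 cm
Current RCF = 11.18 × 20.3 × (3.075)² = 11.18 × 20.3 × 9.455625 ≈ 2,146 × g
Target RCF = 2,146 + 2,370 = 4,516 × g
(N/1000)² = 4,516 / 226.954 = 19.89831
N = 1000 × √19.89831 ≈ 4,460.8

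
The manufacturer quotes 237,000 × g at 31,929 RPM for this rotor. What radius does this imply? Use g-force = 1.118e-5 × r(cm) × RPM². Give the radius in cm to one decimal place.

237000 = 1.118 × 10⁻⁵ × r × (31929)²
r = 237000 / (1.118 × 10⁻⁵ × 1,019,461,041) = 237000 / 11397.57 ≈ 20.794 cm

20.8 cm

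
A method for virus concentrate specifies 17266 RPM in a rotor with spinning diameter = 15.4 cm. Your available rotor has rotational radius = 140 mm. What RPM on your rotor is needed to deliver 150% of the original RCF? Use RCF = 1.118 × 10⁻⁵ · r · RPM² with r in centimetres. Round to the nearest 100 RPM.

15700 RPM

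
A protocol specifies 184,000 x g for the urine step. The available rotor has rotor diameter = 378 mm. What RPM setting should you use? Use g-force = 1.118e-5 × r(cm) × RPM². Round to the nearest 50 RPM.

N ≈ 29500 RPM

r = 378 mm / 2 = 189 mm = 18.9 cm
184,000 = 1.118 × 10⁻⁵ × 18.9 × N²
N² = 184,000 / (21.1302 × 10⁻⁵) = 870,791,568
N ≈ √870,791,568 ≈ 29,509.2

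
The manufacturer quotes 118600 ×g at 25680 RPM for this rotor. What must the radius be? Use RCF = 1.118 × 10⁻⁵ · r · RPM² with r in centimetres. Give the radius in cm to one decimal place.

RCF = 1.118 × 10⁻⁵ × r × N²
118600 = 1.118 × 10⁻⁵ × r × (25680)²
r = 118600 / (1.118 × 10⁻⁵ × 659,462,400) = 118600 / 7372.79 ≈ 16.086 cm

≈ 16.1 cm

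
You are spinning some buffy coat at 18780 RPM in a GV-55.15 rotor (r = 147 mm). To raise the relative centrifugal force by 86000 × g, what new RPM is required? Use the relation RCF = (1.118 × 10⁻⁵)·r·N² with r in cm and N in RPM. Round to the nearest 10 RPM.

r = 147 mm = 14.7 cm
Current RCF = 1.118 × 10⁻⁵ × 14.7 × (18780)² = 1.118 × 10⁻⁵ × 14.7 × 352,688,400 ≈ 57,962.9 × g
Target RCF = 57,962.9 + 86,000 = 143,962.9 × g
N² = 143,962.9 / (16.4346 × 10⁻⁵) = 875,974,468
N ≈ √875,974,468 ≈ 29,596.9

N₂ ≈ 29600 RPM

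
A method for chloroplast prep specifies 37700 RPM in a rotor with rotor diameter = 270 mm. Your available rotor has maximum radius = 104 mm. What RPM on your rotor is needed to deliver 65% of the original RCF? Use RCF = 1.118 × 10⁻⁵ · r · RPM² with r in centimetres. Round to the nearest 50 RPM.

≈ 34650 RPM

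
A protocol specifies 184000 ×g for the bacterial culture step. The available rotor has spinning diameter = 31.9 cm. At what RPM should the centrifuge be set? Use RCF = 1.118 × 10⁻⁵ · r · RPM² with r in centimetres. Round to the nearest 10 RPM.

r = 31.9 / 2 = 15.95 cm
RCF = 1.118 × 10⁻⁵ × r × N²
184,000 = 1.118 × 10⁻⁵ × 15.95 × N²
N² = 184,000 / (17.8321 × 10⁻⁵) = 1,031,847,062
N ≈ √1,031,847,062 ≈ 32,122.4

32120 RPM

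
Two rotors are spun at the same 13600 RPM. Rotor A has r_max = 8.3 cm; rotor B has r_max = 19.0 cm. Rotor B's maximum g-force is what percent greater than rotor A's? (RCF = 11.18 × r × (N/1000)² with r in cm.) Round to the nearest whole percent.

129%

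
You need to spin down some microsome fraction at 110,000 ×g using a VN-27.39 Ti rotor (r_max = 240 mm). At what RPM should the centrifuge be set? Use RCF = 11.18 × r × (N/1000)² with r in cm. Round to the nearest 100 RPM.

r = 240 mm = 24.0 cm
110,000 = 11.18 × 24 × (N/1000)²
(N/1000)² = 110,000 / 268.32 = 409.9583
N = 1000 × √409.9583 ≈ 20,247.4

N ≈ 20200 RPM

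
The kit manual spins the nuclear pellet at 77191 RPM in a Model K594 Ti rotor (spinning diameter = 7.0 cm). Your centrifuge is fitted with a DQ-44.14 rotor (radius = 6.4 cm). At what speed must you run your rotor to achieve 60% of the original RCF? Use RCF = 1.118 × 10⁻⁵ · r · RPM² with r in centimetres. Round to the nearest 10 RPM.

Original rotor: r = 7.0 / 2 = 3.5 cm
RCF_original = 1.118 × 10⁻⁵ × 3.5 × (77191)² = 1.118 × 10⁻⁵ × 3.5 × 5,958,450,481 ≈ 233,154.2 × g
Target RCF = 0.6 × 233,154.2 ≈ 139,892.5 × g
139,892.5 = 1.118 × 10⁻⁵ × 6.4 × N²
N² = 139,892.5 / (7.1552 × 10⁻⁵) = 1,955,116,559
N ≈ √1,955,116,559 ≈ 44,216.7

44220 RPM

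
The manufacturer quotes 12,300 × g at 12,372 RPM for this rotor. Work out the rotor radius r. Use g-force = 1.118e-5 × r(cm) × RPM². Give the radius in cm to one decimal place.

7.2 cm

RCF = 1.118 × 10⁻⁵ × r × N²
12300 = 1.118 × 10⁻⁵ × r × (12372)²
r = 12300 / (1.118 × 10⁻⁵ × 153,066,384) = 12300 / 1711.282 ≈ 7.188 cm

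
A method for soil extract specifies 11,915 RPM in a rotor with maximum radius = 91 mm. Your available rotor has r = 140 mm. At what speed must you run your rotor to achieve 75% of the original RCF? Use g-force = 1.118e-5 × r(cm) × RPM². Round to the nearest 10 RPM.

Original rotor: r = 91 mm = 9.1 cm
RCF_original = 1.118 × 10⁻⁵ × 9.1 × (11915)² = 1.118 × 10⁻⁵ × 9.1 × 141,967,225 ≈ 14,443.5 × g
Target RCF = 0.75 × 14,443.5 ≈ 10,832.6 × g
Your rotor: r = 140 mm = 14.0 cm
10,832.6 = 1.118 × 10⁻⁵ × 14 × N²
N² = 10,832.6 / (15.652 × 10⁻⁵) = 69,209,047
N ≈ √69,209,047 ≈ 8,319.2

≈ 8320 RPM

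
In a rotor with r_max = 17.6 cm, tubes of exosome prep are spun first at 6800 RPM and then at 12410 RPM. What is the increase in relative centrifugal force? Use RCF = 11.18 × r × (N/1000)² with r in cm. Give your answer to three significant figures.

RCF₁ = 11.18 × 17.6 × (6.8)² = 11.18 × 17.6 × 46.24 ≈ 9,098.6 × g
RCF₂ = 11.18 × 17.6 × (12.41)² = 11.18 × 17.6 × 154.0081 ≈ 30,303.9 × g
Increase = 30,303.9 − 9,098.6 = 21,205.3

≈ 21200 ×g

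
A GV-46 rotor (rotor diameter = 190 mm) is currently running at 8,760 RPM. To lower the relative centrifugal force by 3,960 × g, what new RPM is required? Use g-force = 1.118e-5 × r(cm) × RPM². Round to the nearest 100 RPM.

N₂ ≈ 6300 RPM

r = 190 mm / 2 = 95 mm = 9.5 cm
Current RCF = 1.118 × 10⁻⁵ × 9.5 × (8760)² = 1.118 × 10⁻⁵ × 9.5 × 76,737,600 ≈ 8,150.3 × g
Target RCF = 8,150.3 − 3,960 = 4,190.3 × g
N² = 4,190.3 / (10.621 × 10⁻⁵) = 39,452,971
N ≈ √39,452,971 ≈ 6,281.2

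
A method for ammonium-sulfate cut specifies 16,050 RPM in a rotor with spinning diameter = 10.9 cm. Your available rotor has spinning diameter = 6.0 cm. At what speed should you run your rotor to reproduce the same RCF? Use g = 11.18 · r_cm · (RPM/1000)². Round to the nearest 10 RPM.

Original rotor: r = 10.9 / 2 = 5.45 cm
RCF = 11.18 × r × (N/1000)²
RCF_original = 11.18 × 5.45 × (16.05)² = 11.18 × 5.45 × 257.6025 ≈ 15,696 × g
Your rotor: r = 6.0 / 2 = 3 cm
15,696 = 11.18 × 3 × (N/1000)²
(N/1000)² = 15,696 / 33.54 = 467.9785
N = 1000 × √467.9785 ≈ 21,632.8

21630 RPM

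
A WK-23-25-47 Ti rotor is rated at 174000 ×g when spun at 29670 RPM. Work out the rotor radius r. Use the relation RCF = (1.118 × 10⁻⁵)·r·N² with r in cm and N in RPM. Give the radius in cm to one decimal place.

r ≈ 17.7 cm

174000 = 1.118 × 10⁻⁵ × r × (29670)²
r = 174000 / (1.118 × 10⁻⁵ × 880,308,900) = 174000 / 9841.854 ≈ 17.680 cm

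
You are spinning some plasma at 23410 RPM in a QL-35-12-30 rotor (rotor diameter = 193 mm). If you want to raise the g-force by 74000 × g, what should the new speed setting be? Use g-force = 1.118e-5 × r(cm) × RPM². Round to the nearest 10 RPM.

r = 193 mm / 2 = 96.5 mm = 9.65 cm
Current RCF = 1.118 × 10⁻⁵ × 9.65 × (23410)² = 1.118 × 10⁻⁵ × 9.65 × 548,028,100 ≈ 59,125.1 × g
Target RCF = 59,125.1 + 74,000 = 133,125.1 × g
N² = 133,125.1 / (10.7887 × 10⁻⁵) = 1,233,930,872
N ≈ √1,233,930,872 ≈ 35,127.4

≈ 35130 RPM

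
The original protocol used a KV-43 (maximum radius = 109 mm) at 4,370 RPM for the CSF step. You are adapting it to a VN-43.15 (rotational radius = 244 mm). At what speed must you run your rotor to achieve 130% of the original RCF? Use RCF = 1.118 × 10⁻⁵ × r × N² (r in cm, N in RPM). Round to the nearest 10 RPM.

Original rotor: r = 109 mm = 10.9 cm
RCF_original = 1.118 × 10⁻⁵ × 10.9 × (4370)² = 1.118 × 10⁻⁵ × 10.9 × 19,096,900 ≈ 2,327.2 × g
Target RCF = 1.3 × 2,327.2 ≈ 3,025.4 × g
Your rotor: r = 244 mm = 24.4 cm
3,025.4 = 1.118 × 10⁻⁵ × 24.4 × N²
N² = 3,025.4 / (27.2792 × 10⁻⁵) = 11,090,501
N ≈ √11,090,501 ≈ 3,330.2

≈ 3330 RPM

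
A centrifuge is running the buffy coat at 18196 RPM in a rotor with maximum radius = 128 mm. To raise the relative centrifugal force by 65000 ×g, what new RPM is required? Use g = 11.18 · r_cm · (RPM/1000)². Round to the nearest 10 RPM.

N₂ ≈ 28020 RPM

r = 128 mm = 12.8 cm
Current RCF = 11.18 × 12.8 × (18.196)² = 11.18 × 12.8 × 331.094416 ≈ 47,380.9 × g
Target RCF = 47,380.9 + 65,000 = 112,380.9 × g
(N/1000)² = 112,380.9 / 143.104 = 785.3093
N = 1000 × √785.3093 ≈ 28,023.4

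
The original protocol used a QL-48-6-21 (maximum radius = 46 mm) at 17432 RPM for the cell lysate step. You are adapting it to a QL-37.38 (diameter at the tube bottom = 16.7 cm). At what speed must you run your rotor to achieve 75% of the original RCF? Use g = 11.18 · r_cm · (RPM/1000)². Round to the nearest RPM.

Original rotor: r = 46 mm = 4.6 cm
RCF = 11.18 × r × (N/1000)²
RCF_original = 11.18 × 4.6 × (17.432)² = 11.18 × 4.6 × 303.874624 ≈ 15,627.7 × g
Target RCF = 0.75 × 15,627.7 ≈ 11,720.8 × g
Your rotor: r = 16.7 / 2 = 8.35 cm
11,720.8 = 11.18 × 8.35 × (N/1000)²
(N/1000)² = 11,720.8 / 93.353 = 125.5535
N = 1000 × √125.5535 ≈ 11,205.1

11205 RPM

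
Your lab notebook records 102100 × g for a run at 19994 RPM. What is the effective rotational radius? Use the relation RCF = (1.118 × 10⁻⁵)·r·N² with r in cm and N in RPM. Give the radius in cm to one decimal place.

≈ 22.8 cm

102100 = 1.118 × 10⁻⁵ × r × (19994)²
r = 102100 / (1.118 × 10⁻⁵ × 399,760,036) = 102100 / 4469.317 ≈ 22.845 cm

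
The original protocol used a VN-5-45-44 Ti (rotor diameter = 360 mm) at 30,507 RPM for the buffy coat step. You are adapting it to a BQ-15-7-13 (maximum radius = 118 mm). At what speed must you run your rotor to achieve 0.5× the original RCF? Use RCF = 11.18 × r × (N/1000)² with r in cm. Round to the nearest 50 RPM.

Original rotor: r = 360 mm / 2 = 180 mm = 18 cm
RCF_original = 11.18 × 18 × (30.507)² = 11.18 × 18 × 930.677049 ≈ 187,289.4 × g
Target RCF = 0.5 × 187,289.4 ≈ 93,644.7 × g
Your rotor: r = 118 mm = 11.8 cm
93,644.7 = 11.18 × 11.8 × (N/1000)²
(N/1000)² = 93,644.7 / 131.924 = 709.8382
N = 1000 × √709.8382 ≈ 26,642.8

≈ 26650 RPM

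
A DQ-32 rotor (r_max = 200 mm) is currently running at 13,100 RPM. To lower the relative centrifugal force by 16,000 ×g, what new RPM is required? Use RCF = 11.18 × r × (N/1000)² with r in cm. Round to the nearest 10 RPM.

N₂ ≈ 10000 RPM

r = 200 mm = 20.0 cm
Current RCF = 11.18 × 20 × (13.1)² = 11.18 × 20 × 171.61 ≈ 38,372 × g
Target RCF = 38,372 − 16,000 = 22,372 × g
(N/1000)² = 22,372 / 223.6 = 100.0537
N = 1000 × √100.0537 ≈ 10,002.7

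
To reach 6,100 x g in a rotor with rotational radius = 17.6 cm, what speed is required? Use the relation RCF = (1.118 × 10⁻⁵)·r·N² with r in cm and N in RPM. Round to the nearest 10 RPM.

RCF = 1.118 × 10⁻⁵ × r × N²
6,100 = 1.118 × 10⁻⁵ × 17.6 × N²
N² = 6,100 / (19.6768 × 10⁻⁵) = 31,000,976
N ≈ √31,000,976 ≈ 5,567.9

N ≈ 5570 RPM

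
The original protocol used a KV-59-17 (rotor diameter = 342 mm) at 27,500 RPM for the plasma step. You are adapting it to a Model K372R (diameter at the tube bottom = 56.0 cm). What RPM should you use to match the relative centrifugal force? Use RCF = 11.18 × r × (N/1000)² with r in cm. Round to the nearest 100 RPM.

Original rotor: r = 342 mm / 2 = 171 mm = 17.1 cm
RCF_original = 11.18 × 17.1 × (27.5)² = 11.18 × 17.1 × 756.25 ≈ 144,578.4 × g
Your rotor: r = 56.0 / 2 = 28 cm
144,578.4 = 11.18 × 28 × (N/1000)²
(N/1000)² = 144,578.4 / 313.04 = 461.8528
N = 1000 × √461.8528 ≈ 21,490.8

≈ 21500 RPM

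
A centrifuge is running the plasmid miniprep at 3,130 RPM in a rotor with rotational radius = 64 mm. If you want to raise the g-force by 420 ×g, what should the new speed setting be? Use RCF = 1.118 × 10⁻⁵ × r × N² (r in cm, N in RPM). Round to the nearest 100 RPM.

N₂ ≈ 4000 RPM

r = 64 mm = 6.4 cm
Current RCF = 1.118 × 10⁻⁵ × 6.4 × (3130)² = 1.118 × 10⁻⁵ × 6.4 × 9,796,900 ≈ 701 × g
Target RCF = 701 + 420 = 1,121 × g
N² = 1,121 / (7.1552 × 10⁻⁵) = 15,666,928
N ≈ √15,666,928 ≈ 3,958.1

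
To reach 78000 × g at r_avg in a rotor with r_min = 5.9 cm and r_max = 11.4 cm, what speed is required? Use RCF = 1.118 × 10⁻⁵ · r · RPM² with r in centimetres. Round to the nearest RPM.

≈ 28400 RPM

r_avg = (5.9 + 11.4) / 2 = 8.65 cm
RCF = 1.118 × 10⁻⁵ × r × N²
78,000 = 1.118 × 10⁻⁵ × 8.65 × N²
N² = 78,000 / (9.6707 × 10⁻⁵) = 806,560,022
N ≈ √806,560,022 ≈ 28,400.0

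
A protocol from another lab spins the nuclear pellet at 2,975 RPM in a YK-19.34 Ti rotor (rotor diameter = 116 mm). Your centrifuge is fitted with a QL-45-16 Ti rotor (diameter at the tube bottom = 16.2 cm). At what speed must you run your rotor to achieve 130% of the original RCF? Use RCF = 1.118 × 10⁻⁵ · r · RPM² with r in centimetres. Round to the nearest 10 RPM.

2870 RPM

Original rotor: r = 116 mm / 2 = 58 mm = 5.8 cm
RCF_original = 1.118 × 10⁻⁵ × 5.8 × (2975)² = 1.118 × 10⁻⁵ × 5.8 × 8,850,625 ≈ 573.9 × g
Target RCF = 1.3 × 573.9 ≈ 746.1 × g
Your rotor: r = 16.2 / 2 = 8.1 cm
746.1 = 1.118 × 10⁻⁵ × 8.1 × N²
N² = 746.1 / (9.0558 × 10⁻⁵) = 8,238,919
N ≈ √8,238,919 ≈ 2,870.4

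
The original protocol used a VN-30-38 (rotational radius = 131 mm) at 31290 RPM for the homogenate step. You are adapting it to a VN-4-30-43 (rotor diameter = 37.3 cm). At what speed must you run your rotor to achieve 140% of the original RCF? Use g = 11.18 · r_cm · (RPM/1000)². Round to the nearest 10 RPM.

Original rotor: r = 131 mm = 13.1 cm
RCF_original = 11.18 × 13.1 × (31.29)² = 11.18 × 13.1 × 979.0641 ≈ 143,391.8 × g
Target RCF = 1.4 × 143,391.8 ≈ 200,748.5 × g
Your rotor: r = 37.3 / 2 = 18.65 cm
200,748.5 = 11.18 × 18.65 × (N/1000)²
(N/1000)² = 200,748.5 / 208.507 = 962.7902
N = 1000 × √962.7902 ≈ 31,028.9

≈ 31030 RPM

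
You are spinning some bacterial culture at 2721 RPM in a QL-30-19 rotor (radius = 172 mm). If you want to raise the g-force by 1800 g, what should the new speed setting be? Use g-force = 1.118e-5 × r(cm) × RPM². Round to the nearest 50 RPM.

N₂ ≈ 4100 RPM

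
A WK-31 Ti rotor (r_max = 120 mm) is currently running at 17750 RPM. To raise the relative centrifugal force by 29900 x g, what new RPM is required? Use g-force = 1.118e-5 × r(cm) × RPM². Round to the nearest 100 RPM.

r = 120 mm = 12.0 cm
Current RCF = 1.118 × 10⁻⁵ × 12 × (17750)² = 1.118 × 10⁻⁵ × 12 × 315,062,500 ≈ 42,268.8 × g
Target RCF = 42,268.8 + 29,900 = 72,168.8 × g
N² = 72,168.8 / (13.416 × 10⁻⁵) = 537,930,829
N ≈ √537,930,829 ≈ 23,193.3

N₂ ≈ 23200 RPM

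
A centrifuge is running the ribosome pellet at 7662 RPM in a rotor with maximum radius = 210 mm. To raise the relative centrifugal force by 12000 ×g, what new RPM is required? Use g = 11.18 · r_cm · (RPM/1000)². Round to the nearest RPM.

10479 RPM

r = 210 mm = 21.0 cm
Current RCF = 11.18 × 21 × (7.662)² = 11.18 × 21 × 58.706244 ≈ 13,783.1 × g
Target RCF = 13,783.1 + 12,000 = 25,783.1 × g
(N/1000)² = 25,783.1 / 234.78 = 109.8181
N = 1000 × √109.8181 ≈ 10,479.4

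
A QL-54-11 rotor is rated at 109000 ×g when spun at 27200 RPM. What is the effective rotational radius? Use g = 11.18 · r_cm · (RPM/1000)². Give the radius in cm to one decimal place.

≈ 13.2 cm

109000 = 11.18 × r × (27.2)²
r = 109000 / (11.18 × 739.84) = 109000 / 8271.411 ≈ 13.178 cm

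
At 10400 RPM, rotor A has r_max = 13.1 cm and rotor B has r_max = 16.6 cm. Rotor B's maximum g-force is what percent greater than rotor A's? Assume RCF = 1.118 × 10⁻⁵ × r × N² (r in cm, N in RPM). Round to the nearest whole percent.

27%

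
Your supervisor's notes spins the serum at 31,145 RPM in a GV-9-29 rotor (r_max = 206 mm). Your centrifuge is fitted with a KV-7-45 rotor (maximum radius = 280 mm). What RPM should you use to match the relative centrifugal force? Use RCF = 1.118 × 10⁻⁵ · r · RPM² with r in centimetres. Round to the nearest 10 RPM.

≈ 26710 RPM

Original rotor: r = 206 mm = 20.6 cm
RCF_original = 1.118 × 10⁻⁵ × 20.6 × (31145)² = 1.118 × 10⁻⁵ × 20.6 × 970,011,025 ≈ 223,401.3 × g
Your rotor: r = 280 mm = 28.0 cm
223,401.3 = 1.118 × 10⁻⁵ × 28 × N²
N² = 223,401.3 / (31.304 × 10⁻⁵) = 713,650,971
N ≈ √713,650,971 ≈ 26,714.2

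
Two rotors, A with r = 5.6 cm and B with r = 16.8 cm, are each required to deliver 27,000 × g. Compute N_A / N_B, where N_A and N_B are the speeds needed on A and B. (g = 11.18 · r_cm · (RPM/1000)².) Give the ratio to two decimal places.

1.73

At fixed RCF, N ∝ 1/√r, so N_A/N_B = √(r_B/r_A) = √(16.8/5.6) = √3.000000 = 1.7321.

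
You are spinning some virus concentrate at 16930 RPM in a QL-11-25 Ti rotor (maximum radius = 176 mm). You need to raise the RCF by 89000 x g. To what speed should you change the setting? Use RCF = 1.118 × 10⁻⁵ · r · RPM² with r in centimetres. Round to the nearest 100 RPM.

r = 176 mm = 17.6 cm
Current RCF = 1.118 × 10⁻⁵ × 17.6 × (16930)² = 1.118 × 10⁻⁵ × 17.6 × 286,624,900 ≈ 56,398.6 × g
Target RCF = 56,398.6 + 89,000 = 145,398.6 × g
N² = 145,398.6 / (19.6768 × 10⁻⁵) = 738,934,176
N ≈ √738,934,176 ≈ 27,183.3

27200 RPM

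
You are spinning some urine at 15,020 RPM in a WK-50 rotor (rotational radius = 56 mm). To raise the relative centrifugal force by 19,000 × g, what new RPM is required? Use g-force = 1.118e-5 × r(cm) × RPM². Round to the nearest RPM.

r = 56 mm = 5.6 cm
Current RCF = 1.118 × 10⁻⁵ × 5.6 × (15020)² = 1.118 × 10⁻⁵ × 5.6 × 225,600,400 ≈ 14,124.4 × g
Target RCF = 14,124.4 + 19,000 = 33,124.4 × g
N² = 33,124.4 / (6.2608 × 10⁻⁵) = 529,076,156
N ≈ √529,076,156 ≈ 23,001.7

≈ 23002 RPM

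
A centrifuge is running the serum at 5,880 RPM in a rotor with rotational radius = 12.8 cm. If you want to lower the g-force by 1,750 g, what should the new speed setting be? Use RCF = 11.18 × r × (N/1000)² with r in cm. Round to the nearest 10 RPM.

N₂ ≈ 4730 RPM

Current RCF = 11.18 × 12.8 × (5.88)² = 11.18 × 12.8 × 34.5744 ≈ 4,947.7 × g
Target RCF = 4,947.7 − 1,750 = 3,197.7 × g
(N/1000)² = 3,197.7 / 143.104 = 22.34529
N = 1000 × √22.34529 ≈ 4,727.1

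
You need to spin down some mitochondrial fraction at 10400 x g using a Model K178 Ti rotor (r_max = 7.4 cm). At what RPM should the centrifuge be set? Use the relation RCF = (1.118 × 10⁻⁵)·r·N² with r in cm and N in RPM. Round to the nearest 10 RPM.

RCF = 1.118 × 10⁻⁵ × r × N²
10,400 = 1.118 × 10⁻⁵ × 7.4 × N²
N² = 10,400 / (8.2732 × 10⁻⁵) = 125,707,102
N ≈ √125,707,102 ≈ 11,211.9

N ≈ 11210 RPM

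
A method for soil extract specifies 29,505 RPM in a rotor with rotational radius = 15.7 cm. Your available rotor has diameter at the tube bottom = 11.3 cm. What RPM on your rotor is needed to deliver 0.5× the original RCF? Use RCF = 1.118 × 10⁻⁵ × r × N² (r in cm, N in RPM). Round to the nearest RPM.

RCF_original = 1.118 × 10⁻⁵ × 15.7 × (29505)² = 1.118 × 10⁻⁵ × 15.7 × 870,545,025 ≈ 152,803.3 × g
Target RCF = 0.5 × 152,803.3 ≈ 76,401.6 × g
Your rotor: r = 11.3 / 2 = 5.65 cm
76,401.6 = 1.118 × 10⁻⁵ × 5.65 × N²
N² = 76,401.6 / (6.3167 × 10⁻⁵) = 1,209,517,628
N ≈ √1,209,517,628 ≈ 34,778.1

≈ 34778 RPM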